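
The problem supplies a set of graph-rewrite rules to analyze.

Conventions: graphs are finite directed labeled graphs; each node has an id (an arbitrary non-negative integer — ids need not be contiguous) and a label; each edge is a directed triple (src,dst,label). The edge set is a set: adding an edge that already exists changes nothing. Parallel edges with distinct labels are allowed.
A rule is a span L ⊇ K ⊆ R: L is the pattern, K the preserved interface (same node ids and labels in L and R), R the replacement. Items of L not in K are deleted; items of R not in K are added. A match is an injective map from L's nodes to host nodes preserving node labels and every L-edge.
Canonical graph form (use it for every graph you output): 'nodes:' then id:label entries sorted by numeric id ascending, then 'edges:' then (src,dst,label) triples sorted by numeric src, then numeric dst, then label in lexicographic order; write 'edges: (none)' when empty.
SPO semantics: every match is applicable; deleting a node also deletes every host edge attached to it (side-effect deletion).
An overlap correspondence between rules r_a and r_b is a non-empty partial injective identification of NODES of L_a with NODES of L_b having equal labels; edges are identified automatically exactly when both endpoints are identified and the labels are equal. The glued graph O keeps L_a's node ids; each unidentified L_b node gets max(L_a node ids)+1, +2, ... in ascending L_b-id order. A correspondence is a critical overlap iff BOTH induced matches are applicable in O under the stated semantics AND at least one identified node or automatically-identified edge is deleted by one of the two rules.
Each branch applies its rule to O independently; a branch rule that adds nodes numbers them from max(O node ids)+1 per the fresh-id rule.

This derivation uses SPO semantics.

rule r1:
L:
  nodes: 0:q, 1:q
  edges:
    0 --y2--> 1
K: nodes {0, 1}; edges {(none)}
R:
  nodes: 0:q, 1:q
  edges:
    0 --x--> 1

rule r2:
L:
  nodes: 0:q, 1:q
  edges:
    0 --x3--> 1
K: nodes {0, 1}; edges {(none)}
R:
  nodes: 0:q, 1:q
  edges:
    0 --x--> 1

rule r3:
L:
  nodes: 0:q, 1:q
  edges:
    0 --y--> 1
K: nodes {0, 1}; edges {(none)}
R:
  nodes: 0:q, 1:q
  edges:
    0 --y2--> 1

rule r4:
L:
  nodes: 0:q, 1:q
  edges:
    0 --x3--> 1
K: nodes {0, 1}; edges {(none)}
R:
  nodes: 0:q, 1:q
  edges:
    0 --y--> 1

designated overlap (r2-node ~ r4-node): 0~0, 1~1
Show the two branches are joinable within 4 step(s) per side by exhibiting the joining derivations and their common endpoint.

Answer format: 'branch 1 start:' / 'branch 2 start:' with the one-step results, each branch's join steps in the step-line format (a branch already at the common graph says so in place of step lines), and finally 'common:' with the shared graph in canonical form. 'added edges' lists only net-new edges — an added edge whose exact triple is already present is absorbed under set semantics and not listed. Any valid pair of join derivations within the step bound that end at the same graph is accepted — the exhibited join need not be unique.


branch 1 start:
nodes: 0:q, 1:q
edges: (0,1,x)
branch 2 start:
nodes: 0:q, 1:q
edges: (0,1,y)
branch 1: already at the common graph (0 steps)
branch 2 step 1: rule r3; match: 0->0, 1->1; deleted nodes (none); deleted edges (0,1,y); added nodes (none); added edges (0,1,y2); result: nodes: 0:q, 1:q edges: (0,1,y2)
branch 2 step 2: rule r1; match: 0->0, 1->1; deleted nodes (none); deleted edges (0,1,y2); added nodes (none); added edges (0,1,x); result: nodes: 0:q, 1:q edges: (0,1,x)
common:
nodes: 0:q, 1:q
edges: (0,1,x)


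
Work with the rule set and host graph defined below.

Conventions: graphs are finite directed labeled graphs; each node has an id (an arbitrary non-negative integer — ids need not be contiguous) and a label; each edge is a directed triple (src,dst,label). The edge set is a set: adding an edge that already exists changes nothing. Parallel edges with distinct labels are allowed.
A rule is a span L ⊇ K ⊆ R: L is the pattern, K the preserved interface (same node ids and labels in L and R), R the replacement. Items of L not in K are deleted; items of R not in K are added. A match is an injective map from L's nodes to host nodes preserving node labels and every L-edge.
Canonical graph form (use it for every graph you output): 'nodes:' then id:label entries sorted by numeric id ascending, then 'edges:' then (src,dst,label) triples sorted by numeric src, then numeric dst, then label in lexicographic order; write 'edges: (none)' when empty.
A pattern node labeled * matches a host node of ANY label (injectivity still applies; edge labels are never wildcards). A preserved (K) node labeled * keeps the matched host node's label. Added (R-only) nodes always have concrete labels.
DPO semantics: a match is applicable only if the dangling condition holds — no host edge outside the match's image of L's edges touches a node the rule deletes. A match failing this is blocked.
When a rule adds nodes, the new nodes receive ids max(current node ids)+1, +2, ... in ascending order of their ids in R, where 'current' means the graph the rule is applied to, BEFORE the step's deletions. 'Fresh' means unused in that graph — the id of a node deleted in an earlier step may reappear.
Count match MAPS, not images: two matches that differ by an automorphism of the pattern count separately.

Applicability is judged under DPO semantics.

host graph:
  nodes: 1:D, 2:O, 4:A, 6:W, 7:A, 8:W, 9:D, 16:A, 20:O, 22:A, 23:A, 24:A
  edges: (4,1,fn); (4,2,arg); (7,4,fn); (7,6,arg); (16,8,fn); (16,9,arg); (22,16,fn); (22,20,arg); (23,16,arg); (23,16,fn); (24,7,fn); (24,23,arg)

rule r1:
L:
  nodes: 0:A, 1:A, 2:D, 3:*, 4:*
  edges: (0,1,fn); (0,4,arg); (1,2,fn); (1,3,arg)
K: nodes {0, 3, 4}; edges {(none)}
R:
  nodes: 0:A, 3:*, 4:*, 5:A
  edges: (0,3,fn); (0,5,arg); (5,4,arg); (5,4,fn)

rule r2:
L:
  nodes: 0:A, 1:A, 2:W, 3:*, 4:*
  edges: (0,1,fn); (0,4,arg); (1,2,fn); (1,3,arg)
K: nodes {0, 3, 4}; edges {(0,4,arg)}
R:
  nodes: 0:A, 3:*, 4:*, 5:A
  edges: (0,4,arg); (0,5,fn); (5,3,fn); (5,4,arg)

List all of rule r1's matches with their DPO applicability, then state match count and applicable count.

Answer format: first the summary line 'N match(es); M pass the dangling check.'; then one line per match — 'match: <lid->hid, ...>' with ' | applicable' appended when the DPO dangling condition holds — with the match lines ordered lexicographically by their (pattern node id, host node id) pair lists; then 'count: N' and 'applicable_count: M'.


1 match(es); 1 pass the dangling check.
match: 0->7, 1->4, 2->1, 3->2, 4->6 | applicable
count: 1
applicable_count: 1


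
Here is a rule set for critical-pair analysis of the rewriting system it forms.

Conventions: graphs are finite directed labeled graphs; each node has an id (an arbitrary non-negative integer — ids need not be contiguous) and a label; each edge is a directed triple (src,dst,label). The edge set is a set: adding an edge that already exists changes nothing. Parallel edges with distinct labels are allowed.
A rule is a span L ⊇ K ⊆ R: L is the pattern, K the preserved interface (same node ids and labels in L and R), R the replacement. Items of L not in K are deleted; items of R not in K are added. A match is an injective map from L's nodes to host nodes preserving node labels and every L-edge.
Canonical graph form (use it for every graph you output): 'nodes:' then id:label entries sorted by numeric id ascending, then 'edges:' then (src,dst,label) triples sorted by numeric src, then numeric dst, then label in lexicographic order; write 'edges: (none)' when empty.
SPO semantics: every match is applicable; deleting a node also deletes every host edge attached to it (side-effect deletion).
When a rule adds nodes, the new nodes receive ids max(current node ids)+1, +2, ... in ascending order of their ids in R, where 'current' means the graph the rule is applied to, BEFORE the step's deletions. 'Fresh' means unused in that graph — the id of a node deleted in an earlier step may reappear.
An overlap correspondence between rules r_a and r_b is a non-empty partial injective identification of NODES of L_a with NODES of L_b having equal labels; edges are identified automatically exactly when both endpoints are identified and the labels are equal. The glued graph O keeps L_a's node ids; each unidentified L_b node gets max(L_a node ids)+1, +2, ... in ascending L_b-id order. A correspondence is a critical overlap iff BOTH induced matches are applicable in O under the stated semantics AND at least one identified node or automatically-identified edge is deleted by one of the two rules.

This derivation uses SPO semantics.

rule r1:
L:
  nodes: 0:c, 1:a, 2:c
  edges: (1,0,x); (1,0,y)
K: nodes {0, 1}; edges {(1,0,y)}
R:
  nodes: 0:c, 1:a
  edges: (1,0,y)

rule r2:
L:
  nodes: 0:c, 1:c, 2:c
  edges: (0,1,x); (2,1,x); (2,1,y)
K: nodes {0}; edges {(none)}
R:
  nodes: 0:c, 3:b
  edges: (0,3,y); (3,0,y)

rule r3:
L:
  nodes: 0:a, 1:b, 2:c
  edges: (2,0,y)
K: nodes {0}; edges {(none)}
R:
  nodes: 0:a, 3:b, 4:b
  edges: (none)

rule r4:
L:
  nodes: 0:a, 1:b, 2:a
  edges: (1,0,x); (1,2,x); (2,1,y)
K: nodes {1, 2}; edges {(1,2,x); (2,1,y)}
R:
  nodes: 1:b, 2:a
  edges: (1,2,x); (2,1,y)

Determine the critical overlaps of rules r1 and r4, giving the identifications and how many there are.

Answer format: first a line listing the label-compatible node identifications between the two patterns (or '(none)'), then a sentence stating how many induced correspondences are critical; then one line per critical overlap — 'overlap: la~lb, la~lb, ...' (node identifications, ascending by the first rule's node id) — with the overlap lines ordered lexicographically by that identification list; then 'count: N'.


label-compatible node identifications between L(r1) and L(r4): 1~0, 1~2
1 of the induced correspondences is a critical overlap of r1 and r4.
overlap: 1~0
count: 1


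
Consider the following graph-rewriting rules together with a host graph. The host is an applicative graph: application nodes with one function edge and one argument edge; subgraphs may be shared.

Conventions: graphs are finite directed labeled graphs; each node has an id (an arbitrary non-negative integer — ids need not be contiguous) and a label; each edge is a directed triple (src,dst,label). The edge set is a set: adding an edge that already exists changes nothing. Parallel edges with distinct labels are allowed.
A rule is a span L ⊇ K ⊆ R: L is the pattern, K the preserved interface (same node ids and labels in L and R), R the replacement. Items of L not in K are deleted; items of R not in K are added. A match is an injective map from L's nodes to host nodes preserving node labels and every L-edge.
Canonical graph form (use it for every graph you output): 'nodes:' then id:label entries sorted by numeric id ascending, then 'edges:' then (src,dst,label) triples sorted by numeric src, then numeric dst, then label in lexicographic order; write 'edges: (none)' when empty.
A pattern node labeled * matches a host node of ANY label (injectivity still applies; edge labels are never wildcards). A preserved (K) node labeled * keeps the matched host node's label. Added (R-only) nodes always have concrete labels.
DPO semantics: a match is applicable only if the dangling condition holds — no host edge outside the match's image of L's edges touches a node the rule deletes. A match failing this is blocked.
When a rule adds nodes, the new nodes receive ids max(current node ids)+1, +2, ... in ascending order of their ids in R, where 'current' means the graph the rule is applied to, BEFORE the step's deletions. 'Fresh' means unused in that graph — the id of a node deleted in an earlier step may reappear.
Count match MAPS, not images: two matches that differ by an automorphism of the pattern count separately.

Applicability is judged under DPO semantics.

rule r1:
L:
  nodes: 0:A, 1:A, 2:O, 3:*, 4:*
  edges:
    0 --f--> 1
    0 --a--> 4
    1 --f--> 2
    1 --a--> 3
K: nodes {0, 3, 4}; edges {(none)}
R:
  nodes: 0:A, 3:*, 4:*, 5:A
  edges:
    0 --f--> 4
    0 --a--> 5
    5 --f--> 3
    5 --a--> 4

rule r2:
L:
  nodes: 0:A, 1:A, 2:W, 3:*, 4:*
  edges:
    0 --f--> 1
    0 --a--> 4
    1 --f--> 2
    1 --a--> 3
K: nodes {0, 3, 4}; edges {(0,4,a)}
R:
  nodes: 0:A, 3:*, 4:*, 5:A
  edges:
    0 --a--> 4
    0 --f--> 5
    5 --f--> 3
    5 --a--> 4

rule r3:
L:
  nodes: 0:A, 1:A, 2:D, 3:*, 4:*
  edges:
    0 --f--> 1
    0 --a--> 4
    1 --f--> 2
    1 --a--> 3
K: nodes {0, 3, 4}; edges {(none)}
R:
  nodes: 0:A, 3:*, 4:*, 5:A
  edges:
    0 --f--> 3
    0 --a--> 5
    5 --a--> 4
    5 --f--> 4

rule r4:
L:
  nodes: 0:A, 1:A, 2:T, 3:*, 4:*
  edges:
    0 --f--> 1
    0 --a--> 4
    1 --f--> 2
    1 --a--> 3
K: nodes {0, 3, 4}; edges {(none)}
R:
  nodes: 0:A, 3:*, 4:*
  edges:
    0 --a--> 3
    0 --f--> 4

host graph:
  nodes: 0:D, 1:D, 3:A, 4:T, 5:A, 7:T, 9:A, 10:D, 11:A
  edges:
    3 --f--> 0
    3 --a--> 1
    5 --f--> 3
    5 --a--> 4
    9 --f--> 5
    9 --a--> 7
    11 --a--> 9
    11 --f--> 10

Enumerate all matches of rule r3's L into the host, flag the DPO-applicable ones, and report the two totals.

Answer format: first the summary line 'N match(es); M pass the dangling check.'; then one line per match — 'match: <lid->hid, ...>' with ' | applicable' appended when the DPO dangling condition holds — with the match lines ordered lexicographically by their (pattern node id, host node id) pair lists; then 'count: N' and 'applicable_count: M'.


1 match(es); 1 pass the dangling check.
match: 0->5, 1->3, 2->0, 3->1, 4->4 | applicable
count: 1
applicable_count: 1


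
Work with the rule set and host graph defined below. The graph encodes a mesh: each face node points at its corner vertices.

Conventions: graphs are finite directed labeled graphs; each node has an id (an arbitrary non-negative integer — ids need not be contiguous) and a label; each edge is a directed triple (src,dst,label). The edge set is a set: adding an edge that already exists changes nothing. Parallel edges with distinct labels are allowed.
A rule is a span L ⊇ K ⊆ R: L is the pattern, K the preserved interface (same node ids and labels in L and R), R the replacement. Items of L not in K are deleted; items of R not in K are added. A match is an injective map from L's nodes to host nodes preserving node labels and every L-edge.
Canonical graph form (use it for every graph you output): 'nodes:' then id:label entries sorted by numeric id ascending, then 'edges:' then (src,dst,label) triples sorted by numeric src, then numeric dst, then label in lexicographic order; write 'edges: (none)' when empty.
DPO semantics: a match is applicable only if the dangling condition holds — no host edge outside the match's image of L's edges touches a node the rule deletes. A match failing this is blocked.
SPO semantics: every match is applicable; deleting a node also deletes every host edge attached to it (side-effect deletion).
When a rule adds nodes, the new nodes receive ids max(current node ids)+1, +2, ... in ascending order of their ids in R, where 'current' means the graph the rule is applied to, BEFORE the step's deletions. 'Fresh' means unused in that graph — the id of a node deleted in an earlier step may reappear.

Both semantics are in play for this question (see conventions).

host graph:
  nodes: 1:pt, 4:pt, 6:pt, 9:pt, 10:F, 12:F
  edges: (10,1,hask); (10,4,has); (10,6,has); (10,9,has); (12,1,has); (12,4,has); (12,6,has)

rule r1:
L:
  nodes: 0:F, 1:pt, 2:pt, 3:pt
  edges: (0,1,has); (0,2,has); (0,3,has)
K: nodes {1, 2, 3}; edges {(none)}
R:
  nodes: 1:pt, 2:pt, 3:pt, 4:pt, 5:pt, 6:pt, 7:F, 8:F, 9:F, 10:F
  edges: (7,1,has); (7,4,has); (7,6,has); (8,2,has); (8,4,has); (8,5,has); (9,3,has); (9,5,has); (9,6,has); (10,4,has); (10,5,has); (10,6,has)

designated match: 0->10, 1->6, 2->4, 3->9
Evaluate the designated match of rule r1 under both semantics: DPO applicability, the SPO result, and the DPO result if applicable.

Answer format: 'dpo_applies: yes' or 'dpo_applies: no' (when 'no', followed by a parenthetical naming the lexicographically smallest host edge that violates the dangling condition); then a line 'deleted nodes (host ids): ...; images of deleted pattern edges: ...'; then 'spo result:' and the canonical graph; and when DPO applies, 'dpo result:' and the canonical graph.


dpo_applies: no
(the rule deletes node 10, which keeps host edge (10,1,hask) outside the match image — the dangling condition fails, DPO blocks; SPO proceeds and side-deletes such edges)
deleted nodes (host ids): 10; images of deleted pattern edges: (10,4,has); (10,6,has); (10,9,has)
spo result:
nodes: 1:pt, 4:pt, 6:pt, 9:pt, 12:F, 13:pt, 14:pt, 15:pt, 16:F, 17:F, 18:F, 19:F
edges: (12,1,has); (12,4,has); (12,6,has); (16,6,has); (16,13,has); (16,15,has); (17,4,has); (17,13,has); (17,14,has); (18,9,has); (18,14,has); (18,15,has); (19,13,has); (19,14,has); (19,15,has)


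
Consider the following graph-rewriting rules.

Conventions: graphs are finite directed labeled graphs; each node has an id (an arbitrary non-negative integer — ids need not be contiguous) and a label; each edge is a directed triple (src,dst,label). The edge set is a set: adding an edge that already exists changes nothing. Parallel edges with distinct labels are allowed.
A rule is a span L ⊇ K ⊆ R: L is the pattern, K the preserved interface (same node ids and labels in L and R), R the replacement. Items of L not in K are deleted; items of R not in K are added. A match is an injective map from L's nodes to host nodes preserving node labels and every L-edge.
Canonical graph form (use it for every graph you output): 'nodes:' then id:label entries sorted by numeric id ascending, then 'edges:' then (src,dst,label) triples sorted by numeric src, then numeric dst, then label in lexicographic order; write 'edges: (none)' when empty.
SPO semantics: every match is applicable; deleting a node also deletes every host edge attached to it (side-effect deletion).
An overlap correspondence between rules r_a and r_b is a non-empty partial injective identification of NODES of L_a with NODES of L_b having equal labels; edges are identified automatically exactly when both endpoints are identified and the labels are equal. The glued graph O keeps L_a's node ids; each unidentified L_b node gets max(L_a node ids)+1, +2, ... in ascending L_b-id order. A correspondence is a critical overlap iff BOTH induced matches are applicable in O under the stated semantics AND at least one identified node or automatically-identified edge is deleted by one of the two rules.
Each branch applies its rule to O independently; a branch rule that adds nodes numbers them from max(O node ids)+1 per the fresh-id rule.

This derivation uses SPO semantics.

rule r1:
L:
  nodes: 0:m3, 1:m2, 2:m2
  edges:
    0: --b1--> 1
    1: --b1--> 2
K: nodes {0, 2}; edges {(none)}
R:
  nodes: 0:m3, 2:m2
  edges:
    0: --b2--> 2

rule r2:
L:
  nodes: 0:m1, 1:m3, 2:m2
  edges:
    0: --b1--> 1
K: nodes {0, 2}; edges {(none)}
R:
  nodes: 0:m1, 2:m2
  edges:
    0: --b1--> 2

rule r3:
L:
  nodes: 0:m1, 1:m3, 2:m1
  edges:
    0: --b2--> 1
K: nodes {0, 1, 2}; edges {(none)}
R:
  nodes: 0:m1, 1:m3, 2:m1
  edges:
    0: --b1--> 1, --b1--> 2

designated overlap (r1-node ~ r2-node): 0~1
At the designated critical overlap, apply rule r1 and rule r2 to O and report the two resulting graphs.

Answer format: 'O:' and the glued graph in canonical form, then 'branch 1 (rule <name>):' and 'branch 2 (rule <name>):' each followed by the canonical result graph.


O:
nodes: 0:m3, 1:m2, 2:m2, 3:m1, 4:m2
edges: (0,1,b1); (1,2,b1); (3,0,b1)
branch 1 (rule r1):
nodes: 0:m3, 2:m2, 3:m1, 4:m2
edges: (0,2,b2); (3,0,b1)
branch 2 (rule r2):
nodes: 1:m2, 2:m2, 3:m1, 4:m2
edges: (1,2,b1); (3,4,b1)


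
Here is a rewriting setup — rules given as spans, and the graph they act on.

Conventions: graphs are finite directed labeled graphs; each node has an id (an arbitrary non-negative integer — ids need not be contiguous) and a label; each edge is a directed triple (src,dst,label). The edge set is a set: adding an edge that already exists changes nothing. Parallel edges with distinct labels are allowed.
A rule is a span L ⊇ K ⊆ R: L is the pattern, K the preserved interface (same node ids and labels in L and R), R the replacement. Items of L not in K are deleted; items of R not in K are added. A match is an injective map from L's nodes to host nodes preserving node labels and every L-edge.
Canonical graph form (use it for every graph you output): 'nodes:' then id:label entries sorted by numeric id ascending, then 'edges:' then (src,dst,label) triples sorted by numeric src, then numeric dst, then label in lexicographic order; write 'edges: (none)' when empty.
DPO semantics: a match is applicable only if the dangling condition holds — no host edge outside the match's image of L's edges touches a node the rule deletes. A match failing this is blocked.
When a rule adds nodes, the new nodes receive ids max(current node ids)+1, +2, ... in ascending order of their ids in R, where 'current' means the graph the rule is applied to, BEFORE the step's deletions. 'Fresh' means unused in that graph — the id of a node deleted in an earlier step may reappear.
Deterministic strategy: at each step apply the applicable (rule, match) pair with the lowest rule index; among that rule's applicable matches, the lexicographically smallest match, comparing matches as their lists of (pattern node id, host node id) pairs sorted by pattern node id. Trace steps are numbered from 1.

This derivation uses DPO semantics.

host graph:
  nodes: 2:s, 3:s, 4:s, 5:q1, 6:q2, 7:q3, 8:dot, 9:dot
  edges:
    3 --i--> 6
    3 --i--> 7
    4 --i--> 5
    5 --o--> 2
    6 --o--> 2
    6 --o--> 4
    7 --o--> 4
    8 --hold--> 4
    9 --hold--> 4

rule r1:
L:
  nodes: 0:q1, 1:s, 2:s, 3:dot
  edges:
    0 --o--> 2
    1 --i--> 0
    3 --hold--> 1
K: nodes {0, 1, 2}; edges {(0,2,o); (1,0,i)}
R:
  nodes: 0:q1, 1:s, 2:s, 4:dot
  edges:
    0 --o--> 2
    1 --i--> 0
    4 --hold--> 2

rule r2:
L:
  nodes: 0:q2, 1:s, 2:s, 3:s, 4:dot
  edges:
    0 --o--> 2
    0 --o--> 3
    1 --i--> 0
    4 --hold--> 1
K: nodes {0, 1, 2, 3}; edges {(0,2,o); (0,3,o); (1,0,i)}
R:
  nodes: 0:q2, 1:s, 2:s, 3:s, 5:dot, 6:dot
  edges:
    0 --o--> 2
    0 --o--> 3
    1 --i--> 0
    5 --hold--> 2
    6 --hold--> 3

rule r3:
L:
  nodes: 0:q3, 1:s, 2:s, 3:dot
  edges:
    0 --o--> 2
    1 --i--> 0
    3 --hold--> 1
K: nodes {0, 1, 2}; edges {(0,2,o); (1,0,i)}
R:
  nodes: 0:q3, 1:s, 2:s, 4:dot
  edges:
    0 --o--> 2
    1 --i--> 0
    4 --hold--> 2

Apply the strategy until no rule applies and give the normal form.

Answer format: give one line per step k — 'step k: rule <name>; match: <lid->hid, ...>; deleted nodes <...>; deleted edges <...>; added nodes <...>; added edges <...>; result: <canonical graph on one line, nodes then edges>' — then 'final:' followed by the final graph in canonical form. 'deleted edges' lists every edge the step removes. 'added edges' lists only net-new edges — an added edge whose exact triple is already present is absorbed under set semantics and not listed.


step 1: rule r1; match: 0->5, 1->4, 2->2, 3->8; deleted nodes 8; deleted edges (8,4,hold); added nodes 10; added edges (10,2,hold); result: nodes: 2:s, 3:s, 4:s, 5:q1, 6:q2, 7:q3, 9:dot, 10:dot edges: (3,6,i); (3,7,i); (4,5,i); (5,2,o); (6,2,o); (6,4,o); (7,4,o); (9,4,hold); (10,2,hold)
step 2: rule r1; match: 0->5, 1->4, 2->2, 3->9; deleted nodes 9; deleted edges (9,4,hold); added nodes 11; added edges (11,2,hold); result: nodes: 2:s, 3:s, 4:s, 5:q1, 6:q2, 7:q3, 10:dot, 11:dot edges: (3,6,i); (3,7,i); (4,5,i); (5,2,o); (6,2,o); (6,4,o); (7,4,o); (10,2,hold); (11,2,hold)
final:
nodes: 2:s, 3:s, 4:s, 5:q1, 6:q2, 7:q3, 10:dot, 11:dot
edges: (3,6,i); (3,7,i); (4,5,i); (5,2,o); (6,2,o); (6,4,o); (7,4,o); (10,2,hold); (11,2,hold)


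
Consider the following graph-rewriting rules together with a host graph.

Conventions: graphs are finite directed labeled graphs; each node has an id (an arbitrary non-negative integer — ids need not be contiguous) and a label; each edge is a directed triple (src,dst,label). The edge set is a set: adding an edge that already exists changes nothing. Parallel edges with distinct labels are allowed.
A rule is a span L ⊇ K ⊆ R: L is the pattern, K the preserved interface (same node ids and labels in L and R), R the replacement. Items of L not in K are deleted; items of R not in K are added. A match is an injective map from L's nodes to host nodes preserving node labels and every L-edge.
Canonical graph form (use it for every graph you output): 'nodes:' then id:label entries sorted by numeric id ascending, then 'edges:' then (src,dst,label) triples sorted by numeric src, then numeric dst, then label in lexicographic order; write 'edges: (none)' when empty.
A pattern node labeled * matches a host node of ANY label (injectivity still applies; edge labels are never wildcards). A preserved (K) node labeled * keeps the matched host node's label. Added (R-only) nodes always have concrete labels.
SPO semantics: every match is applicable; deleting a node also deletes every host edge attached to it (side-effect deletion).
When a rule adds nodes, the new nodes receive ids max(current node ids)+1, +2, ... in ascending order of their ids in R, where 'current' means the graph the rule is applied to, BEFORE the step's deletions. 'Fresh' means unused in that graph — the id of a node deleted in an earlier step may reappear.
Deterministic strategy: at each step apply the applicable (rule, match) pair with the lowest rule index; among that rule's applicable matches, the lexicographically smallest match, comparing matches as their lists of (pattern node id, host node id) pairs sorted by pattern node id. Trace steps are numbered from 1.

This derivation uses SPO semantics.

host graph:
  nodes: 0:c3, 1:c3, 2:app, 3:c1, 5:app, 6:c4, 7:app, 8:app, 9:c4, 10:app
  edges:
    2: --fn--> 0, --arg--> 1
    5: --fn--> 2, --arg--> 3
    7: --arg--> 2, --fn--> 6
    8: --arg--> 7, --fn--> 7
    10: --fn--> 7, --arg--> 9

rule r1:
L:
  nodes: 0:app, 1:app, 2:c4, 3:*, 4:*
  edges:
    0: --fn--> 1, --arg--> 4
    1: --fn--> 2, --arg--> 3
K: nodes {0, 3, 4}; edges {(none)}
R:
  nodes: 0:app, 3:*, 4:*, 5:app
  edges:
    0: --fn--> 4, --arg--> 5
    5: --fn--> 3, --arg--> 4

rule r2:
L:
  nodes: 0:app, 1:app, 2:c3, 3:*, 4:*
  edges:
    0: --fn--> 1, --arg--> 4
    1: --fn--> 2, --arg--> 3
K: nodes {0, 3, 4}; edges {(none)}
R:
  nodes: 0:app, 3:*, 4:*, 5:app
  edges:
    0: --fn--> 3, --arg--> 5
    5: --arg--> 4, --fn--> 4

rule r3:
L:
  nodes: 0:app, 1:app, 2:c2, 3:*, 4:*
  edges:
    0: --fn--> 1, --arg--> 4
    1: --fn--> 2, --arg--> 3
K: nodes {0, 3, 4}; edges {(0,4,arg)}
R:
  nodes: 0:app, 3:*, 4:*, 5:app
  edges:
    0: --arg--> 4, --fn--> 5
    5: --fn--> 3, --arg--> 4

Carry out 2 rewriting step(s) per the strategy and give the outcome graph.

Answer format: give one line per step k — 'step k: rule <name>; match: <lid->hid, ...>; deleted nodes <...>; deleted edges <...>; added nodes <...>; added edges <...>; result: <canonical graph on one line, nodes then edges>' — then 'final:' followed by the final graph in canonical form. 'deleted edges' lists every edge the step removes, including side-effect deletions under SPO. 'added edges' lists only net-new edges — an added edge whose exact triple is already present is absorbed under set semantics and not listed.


step 1: rule r1; match: 0->10, 1->7, 2->6, 3->2, 4->9; deleted nodes 6, 7; deleted edges (7,2,arg); (7,6,fn); (8,7,arg); (8,7,fn); (10,7,fn); (10,9,arg); added nodes 11; added edges (10,9,fn); (10,11,arg); (11,2,fn); (11,9,arg); result: nodes: 0:c3, 1:c3, 2:app, 3:c1, 5:app, 8:app, 9:c4, 10:app, 11:app edges: (2,0,fn); (2,1,arg); (5,2,fn); (5,3,arg); (10,9,fn); (10,11,arg); (11,2,fn); (11,9,arg)
step 2: rule r2; match: 0->5, 1->2, 2->0, 3->1, 4->3; deleted nodes 0, 2; deleted edges (2,0,fn); (2,1,arg); (5,2,fn); (5,3,arg); (11,2,fn); added nodes 12; added edges (5,1,fn); (5,12,arg); (12,3,arg); (12,3,fn); result: nodes: 1:c3, 3:c1, 5:app, 8:app, 9:c4, 10:app, 11:app, 12:app edges: (5,1,fn); (5,12,arg); (10,9,fn); (10,11,arg); (11,9,arg); (12,3,arg); (12,3,fn)
final:
nodes: 1:c3, 3:c1, 5:app, 8:app, 9:c4, 10:app, 11:app, 12:app
edges: (5,1,fn); (5,12,arg); (10,9,fn); (10,11,arg); (11,9,arg); (12,3,arg); (12,3,fn)


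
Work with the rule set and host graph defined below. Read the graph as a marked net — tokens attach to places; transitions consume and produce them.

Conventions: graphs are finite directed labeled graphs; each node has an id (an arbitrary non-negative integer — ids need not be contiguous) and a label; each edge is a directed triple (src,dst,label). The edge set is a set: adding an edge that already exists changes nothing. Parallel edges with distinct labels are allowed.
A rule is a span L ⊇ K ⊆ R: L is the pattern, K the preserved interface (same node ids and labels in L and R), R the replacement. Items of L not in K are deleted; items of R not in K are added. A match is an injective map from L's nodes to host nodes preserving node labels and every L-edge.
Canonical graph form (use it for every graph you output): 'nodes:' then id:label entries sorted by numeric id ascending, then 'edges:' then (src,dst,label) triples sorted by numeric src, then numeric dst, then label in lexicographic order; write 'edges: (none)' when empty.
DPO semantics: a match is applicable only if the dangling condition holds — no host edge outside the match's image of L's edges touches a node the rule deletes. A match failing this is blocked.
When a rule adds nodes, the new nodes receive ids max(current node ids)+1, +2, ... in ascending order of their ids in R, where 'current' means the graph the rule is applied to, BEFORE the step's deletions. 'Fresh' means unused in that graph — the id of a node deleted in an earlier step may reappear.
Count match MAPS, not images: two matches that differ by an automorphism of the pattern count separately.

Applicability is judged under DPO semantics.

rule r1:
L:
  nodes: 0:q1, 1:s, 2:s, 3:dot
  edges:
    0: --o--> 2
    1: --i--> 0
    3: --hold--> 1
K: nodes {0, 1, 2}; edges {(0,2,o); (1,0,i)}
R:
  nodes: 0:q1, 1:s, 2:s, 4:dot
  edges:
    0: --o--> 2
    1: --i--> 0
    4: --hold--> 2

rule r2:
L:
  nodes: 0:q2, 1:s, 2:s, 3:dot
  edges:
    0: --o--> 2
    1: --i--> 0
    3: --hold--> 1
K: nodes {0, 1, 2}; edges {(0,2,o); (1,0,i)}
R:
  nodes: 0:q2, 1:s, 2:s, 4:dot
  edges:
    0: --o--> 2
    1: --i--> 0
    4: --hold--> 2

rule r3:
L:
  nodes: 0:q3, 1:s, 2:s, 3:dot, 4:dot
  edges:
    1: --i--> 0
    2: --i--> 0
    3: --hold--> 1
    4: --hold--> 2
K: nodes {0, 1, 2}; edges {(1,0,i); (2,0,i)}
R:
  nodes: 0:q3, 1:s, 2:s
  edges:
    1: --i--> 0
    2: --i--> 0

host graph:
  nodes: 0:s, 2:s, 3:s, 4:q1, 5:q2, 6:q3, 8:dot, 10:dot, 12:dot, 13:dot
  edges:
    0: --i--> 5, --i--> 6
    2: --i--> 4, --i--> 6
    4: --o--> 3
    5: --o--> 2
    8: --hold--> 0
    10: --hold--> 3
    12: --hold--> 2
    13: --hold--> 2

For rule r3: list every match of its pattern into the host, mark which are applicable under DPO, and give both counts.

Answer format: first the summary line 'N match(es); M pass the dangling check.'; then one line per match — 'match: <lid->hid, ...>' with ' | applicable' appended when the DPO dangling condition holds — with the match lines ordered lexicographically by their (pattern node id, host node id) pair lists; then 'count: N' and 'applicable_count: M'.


4 match(es); 4 pass the dangling check.
match: 0->6, 1->0, 2->2, 3->8, 4->12 | applicable
match: 0->6, 1->0, 2->2, 3->8, 4->13 | applicable
match: 0->6, 1->2, 2->0, 3->12, 4->8 | applicable
match: 0->6, 1->2, 2->0, 3->13, 4->8 | applicable
count: 4
applicable_count: 4


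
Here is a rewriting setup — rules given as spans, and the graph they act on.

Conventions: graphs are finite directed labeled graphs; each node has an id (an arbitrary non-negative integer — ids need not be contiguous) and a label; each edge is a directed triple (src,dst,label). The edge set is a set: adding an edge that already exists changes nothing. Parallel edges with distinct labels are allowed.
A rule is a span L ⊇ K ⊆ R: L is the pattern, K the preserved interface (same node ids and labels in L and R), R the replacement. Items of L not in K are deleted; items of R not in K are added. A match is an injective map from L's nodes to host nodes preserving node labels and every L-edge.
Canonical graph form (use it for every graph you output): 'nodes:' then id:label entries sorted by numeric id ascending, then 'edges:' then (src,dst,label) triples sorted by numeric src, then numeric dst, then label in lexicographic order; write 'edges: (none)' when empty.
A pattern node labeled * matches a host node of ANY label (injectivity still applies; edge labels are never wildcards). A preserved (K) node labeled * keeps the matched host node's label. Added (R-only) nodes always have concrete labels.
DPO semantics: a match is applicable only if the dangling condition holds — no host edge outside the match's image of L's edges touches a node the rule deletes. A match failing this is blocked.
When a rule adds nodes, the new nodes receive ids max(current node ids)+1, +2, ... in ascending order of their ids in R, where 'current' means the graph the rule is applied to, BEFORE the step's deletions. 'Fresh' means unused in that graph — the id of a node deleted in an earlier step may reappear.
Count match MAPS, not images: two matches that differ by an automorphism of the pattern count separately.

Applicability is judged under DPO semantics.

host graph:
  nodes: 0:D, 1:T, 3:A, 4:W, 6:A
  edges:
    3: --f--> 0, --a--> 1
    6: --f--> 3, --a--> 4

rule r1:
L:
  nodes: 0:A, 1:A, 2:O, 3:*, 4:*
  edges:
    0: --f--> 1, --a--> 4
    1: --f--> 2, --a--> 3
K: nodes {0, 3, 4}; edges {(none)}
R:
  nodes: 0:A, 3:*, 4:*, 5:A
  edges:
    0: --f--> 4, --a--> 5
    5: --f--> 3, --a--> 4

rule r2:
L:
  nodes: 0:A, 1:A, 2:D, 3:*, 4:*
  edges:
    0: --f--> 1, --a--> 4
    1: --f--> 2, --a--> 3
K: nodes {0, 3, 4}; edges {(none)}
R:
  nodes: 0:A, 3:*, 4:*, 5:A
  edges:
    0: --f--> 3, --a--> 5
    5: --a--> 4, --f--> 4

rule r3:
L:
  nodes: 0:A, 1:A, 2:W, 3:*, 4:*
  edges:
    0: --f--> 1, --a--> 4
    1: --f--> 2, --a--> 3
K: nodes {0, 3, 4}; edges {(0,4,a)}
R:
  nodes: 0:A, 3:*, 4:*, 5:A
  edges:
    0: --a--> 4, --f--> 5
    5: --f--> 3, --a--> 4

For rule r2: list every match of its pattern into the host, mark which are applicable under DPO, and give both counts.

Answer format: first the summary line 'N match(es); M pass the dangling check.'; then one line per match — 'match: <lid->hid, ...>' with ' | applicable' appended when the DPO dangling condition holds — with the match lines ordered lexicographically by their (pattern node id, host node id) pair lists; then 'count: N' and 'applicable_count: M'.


1 match(es); 1 pass the dangling check.
match: 0->6, 1->3, 2->0, 3->1, 4->4 | applicable
count: 1
applicable_count: 1


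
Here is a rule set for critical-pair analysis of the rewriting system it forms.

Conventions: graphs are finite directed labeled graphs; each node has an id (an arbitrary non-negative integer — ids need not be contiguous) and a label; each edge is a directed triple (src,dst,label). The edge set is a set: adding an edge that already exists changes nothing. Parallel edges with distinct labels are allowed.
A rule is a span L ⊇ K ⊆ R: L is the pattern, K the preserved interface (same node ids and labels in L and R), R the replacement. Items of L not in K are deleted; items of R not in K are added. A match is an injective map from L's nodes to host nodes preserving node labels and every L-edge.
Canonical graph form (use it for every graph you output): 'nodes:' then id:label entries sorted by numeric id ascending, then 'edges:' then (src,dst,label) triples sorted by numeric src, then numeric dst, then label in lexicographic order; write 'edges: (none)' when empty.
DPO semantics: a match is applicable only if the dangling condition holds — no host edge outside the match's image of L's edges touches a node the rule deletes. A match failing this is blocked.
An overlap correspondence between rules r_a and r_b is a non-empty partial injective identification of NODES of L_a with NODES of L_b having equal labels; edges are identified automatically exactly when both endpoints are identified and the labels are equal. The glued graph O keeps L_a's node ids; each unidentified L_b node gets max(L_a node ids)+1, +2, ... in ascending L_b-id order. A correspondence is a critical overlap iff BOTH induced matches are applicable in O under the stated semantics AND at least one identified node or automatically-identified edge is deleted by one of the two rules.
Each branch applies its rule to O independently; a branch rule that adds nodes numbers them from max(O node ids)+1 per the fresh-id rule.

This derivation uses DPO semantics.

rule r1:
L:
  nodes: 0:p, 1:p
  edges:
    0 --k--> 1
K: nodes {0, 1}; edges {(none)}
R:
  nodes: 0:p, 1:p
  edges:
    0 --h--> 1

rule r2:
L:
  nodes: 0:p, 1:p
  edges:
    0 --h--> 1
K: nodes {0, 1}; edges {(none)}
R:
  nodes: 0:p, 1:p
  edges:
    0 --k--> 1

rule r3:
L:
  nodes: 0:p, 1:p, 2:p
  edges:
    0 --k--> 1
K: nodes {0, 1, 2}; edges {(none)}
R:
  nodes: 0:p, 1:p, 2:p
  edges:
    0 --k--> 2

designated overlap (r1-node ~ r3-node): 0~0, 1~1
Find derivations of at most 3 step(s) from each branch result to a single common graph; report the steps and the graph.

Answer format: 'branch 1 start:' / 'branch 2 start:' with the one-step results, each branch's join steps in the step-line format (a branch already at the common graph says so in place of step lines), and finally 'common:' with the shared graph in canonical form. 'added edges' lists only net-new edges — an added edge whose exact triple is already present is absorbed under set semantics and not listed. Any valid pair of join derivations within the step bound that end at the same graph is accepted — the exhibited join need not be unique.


branch 1 start:
nodes: 0:p, 1:p, 2:p
edges: (0,1,h)
branch 2 start:
nodes: 0:p, 1:p, 2:p
edges: (0,2,k)
branch 1 step 1: rule r2; match: 0->0, 1->1; deleted nodes (none); deleted edges (0,1,h); added nodes (none); added edges (0,1,k); result: nodes: 0:p, 1:p, 2:p edges: (0,1,k)
branch 2 step 1: rule r3; match: 0->0, 1->2, 2->1; deleted nodes (none); deleted edges (0,2,k); added nodes (none); added edges (0,1,k); result: nodes: 0:p, 1:p, 2:p edges: (0,1,k)
common:
nodes: 0:p, 1:p, 2:p
edges: (0,1,k)


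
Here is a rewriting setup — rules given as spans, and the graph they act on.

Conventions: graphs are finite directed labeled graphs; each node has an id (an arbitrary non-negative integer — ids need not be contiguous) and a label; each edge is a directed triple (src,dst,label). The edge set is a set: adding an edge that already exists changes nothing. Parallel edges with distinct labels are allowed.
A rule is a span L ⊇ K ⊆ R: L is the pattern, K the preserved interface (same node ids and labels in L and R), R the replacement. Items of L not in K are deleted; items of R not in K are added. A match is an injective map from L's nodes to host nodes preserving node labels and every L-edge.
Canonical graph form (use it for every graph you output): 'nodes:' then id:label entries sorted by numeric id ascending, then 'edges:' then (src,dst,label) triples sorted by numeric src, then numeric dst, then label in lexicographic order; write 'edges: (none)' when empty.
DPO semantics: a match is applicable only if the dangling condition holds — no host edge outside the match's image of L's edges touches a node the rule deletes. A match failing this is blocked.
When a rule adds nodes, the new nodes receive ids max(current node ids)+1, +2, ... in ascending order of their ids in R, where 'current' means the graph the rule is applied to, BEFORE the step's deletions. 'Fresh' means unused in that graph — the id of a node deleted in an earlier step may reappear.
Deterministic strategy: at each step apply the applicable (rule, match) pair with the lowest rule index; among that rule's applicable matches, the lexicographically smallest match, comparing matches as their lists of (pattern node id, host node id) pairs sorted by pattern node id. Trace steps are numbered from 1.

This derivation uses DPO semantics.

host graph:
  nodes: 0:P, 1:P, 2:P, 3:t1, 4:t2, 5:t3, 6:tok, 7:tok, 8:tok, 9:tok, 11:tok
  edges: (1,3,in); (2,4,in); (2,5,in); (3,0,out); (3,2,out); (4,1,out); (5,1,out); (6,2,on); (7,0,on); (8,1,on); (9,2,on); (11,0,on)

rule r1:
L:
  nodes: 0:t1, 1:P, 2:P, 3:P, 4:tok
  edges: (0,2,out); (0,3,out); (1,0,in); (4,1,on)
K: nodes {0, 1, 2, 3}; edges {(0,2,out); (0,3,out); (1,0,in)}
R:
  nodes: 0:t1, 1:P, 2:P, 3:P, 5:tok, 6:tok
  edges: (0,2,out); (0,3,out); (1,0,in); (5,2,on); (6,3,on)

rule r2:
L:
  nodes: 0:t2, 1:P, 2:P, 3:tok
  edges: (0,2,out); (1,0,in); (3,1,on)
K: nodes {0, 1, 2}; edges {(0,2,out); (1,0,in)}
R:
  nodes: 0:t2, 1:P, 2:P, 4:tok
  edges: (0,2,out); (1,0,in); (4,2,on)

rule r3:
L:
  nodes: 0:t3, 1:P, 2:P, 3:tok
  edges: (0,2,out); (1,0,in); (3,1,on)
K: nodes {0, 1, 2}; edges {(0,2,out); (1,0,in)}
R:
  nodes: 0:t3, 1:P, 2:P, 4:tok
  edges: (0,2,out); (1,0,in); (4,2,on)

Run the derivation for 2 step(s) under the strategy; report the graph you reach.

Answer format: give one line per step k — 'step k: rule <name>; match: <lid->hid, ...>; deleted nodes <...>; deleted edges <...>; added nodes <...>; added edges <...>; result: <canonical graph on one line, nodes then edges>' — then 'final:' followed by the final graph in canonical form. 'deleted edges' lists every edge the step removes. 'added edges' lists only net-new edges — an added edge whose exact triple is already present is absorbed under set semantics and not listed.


step 1: rule r1; match: 0->3, 1->1, 2->0, 3->2, 4->8; deleted nodes 8; deleted edges (8,1,on); added nodes 12, 13; added edges (12,0,on); (13,2,on); result: nodes: 0:P, 1:P, 2:P, 3:t1, 4:t2, 5:t3, 6:tok, 7:tok, 9:tok, 11:tok, 12:tok, 13:tok edges: (1,3,in); (2,4,in); (2,5,in); (3,0,out); (3,2,out); (4,1,out); (5,1,out); (6,2,on); (7,0,on); (9,2,on); (11,0,on); (12,0,on); (13,2,on)
step 2: rule r2; match: 0->4, 1->2, 2->1, 3->6; deleted nodes 6; deleted edges (6,2,on); added nodes 14; added edges (14,1,on); result: nodes: 0:P, 1:P, 2:P, 3:t1, 4:t2, 5:t3, 7:tok, 9:tok, 11:tok, 12:tok, 13:tok, 14:tok edges: (1,3,in); (2,4,in); (2,5,in); (3,0,out); (3,2,out); (4,1,out); (5,1,out); (7,0,on); (9,2,on); (11,0,on); (12,0,on); (13,2,on); (14,1,on)
final:
nodes: 0:P, 1:P, 2:P, 3:t1, 4:t2, 5:t3, 7:tok, 9:tok, 11:tok, 12:tok, 13:tok, 14:tok
edges: (1,3,in); (2,4,in); (2,5,in); (3,0,out); (3,2,out); (4,1,out); (5,1,out); (7,0,on); (9,2,on); (11,0,on); (12,0,on); (13,2,on); (14,1,on)
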